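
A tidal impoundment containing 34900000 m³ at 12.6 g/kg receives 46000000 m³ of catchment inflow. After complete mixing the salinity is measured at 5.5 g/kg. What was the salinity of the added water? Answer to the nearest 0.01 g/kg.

0.11 g/kg

Salt balance: 34,900,000×12.6 + 46,000,000×S = 80,900,000×5.5
439,740,000 + 46,000,000·S = 444,950,000
S = (444,950,000 − 439,740,000) / 46,000,000 = 0.1133 g/kg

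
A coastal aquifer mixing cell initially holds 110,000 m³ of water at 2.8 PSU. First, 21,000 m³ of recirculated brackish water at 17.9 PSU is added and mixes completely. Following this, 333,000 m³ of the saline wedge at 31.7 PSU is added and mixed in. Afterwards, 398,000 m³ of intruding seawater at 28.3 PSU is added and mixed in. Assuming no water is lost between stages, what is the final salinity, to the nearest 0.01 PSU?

Weighted by volume,
Initial salt = 110,000×2.8 = 308,000
After stage 1: salt = 308,000 + 21,000×17.9 = 683,900; volume = 131,000 m³; S = 5.221 PSU
After stage 2: salt = 683,900 + 333,000×31.7 = 11,240,000; volume = 464,000 m³; S = 24.224 PSU
After stage 3: salt = 11,240,000 + 398,000×28.3 = 22,503,400; volume = 862,000 m³
S = 22,503,400 / 862,000 = 26.106 PSU

26.11 PSU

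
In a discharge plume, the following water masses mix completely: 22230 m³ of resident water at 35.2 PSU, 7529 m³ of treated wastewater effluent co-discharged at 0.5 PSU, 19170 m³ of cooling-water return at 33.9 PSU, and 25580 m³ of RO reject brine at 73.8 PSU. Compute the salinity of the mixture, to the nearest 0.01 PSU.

44.61 PSU

Salt balance:
salt = 22,230×35.2 + 7,529×0.5 + 19,170×33.9 + 25,580×73.8 = 782,496 + 3,764.5 + 649,863 + 1,887,804 = 3,323,927.5
volume = 22,230 + 7,529 + 19,170 + 25,580 = 74,509 m³
S = 3,323,927.5 / 74,509 = 44.6111 PSU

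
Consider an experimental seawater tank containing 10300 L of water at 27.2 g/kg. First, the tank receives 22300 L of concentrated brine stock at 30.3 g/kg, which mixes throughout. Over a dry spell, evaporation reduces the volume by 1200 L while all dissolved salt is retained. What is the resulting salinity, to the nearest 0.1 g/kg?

After mixing: salt = 10,300×27.2 + 22,300×30.3 = 955,850; volume = 32,600 L
After evaporation: salt unchanged = 955,850; volume = 32,600 − 1,200 = 31,400 L
S = 955,850 / 31,400 = 30.4411 g/kg

30.4 g/kg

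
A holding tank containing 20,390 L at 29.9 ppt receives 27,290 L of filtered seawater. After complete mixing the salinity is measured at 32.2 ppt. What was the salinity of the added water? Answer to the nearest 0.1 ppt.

33.9 ppt

Salt balance: 20,390×29.9 + 27,290×S = 47,680×32.2
609,661 + 27,290·S = 1,535,296
S = (1,535,296 − 609,661) / 27,290 = 33.9185 ppt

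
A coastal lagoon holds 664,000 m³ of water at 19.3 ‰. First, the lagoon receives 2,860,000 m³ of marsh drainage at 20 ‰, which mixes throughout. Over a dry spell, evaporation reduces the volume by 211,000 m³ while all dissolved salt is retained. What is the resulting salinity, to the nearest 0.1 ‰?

21.1 ‰

After mixing: salt = 664,000×19.3 + 2,860,000×20 = 70,015,200; volume = 3,524,000 m³
After evaporation: salt unchanged = 70,015,200; volume = 3,524,000 − 211,000 = 3,313,000 m³
S = 70,015,200 / 3,313,000 = 21.1335 ‰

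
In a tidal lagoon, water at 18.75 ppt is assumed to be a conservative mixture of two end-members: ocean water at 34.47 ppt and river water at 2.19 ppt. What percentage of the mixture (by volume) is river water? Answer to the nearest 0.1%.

48.7%

Let f be the freshwater fraction. Salt balance per unit volume:
f×2.19 + (1−f)×34.47 = 18.75
f = (34.47 − 18.75) / (34.47 − 2.19) = 15.72/32.28 = 0.487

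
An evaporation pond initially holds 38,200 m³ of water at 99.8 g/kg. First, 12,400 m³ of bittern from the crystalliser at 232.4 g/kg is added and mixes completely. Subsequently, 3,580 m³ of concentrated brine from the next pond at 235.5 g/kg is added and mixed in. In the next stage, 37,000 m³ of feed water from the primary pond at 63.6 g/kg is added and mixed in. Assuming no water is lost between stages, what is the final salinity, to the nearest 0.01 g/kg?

108.47 g/kg

Conserving salt mass:
Initial salt = 38,200×99.8 = 3,812,360
After stage 1: salt = 3,812,360 + 12,400×232.4 = 6,694,120; volume = 50,600 m³; S = 132.295 g/kg
After stage 2: salt = 6,694,120 + 3,580×235.5 = 7,537,210; volume = 54,180 m³; S = 139.114 g/kg
After stage 3: salt = 7,537,210 + 37,000×63.6 = 9,890,410; volume = 91,180 m³
S = 9,890,410 / 91,180 = 108.4713 g/kg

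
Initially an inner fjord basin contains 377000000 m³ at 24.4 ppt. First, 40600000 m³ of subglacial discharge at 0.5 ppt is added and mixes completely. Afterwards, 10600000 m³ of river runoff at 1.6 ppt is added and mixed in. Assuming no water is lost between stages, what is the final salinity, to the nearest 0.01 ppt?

21.57 ppt

Salt balance:
Initial salt = 377,000,000×24.4 = 9,198,800,000
After stage 1: salt = 9,198,800,000 + 40,600,000×0.5 = 9,219,100,000; volume = 417,600,000 m³; S = 22.076 ppt
After stage 2: salt = 9,219,100,000 + 10,600,000×1.6 = 9,236,060,000; volume = 428,200,000 m³
S = 9,236,060,000 / 428,200,000 = 21.5695 ppt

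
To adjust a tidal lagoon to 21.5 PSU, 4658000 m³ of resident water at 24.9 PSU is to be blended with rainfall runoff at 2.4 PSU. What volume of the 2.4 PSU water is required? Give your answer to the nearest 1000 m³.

829000 m³

Salt balance: 4,658,000×24.9 + V×2.4 = (4,658,000+V)×21.5
115,984,200 + 2.4V = 100,147,000 + 21.5V
15,837,200 = 19.1V
V = 829,172.77 m³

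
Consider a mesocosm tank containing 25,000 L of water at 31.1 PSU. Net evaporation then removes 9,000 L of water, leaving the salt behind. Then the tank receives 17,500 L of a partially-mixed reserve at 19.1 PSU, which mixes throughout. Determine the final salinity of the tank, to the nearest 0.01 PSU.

After evaporation: salt = 25,000×31.1 = 777,500; volume = 25,000 − 9,000 = 16,000 L
After mixing: salt = 777,500 + 17,500×19.1 = 1,111,750; volume = 16,000 + 17,500 = 33,500 L
S = 1,111,750 / 33,500 = 33.1866 PSU

33.19 PSU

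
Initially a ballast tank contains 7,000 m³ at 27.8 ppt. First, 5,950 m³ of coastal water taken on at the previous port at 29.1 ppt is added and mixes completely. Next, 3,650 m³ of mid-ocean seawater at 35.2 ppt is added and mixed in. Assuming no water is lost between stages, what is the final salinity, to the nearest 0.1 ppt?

Salt balance:
Initial salt = 7,000×27.8 = 194,600
After stage 1: salt = 194,600 + 5,950×29.1 = 367,745; volume = 12,950 m³; S = 28.397 ppt
After stage 2: salt = 367,745 + 3,650×35.2 = 496,225; volume = 16,600 m³
S = 496,225 / 16,600 = 29.8931 ppt

29.9 ppt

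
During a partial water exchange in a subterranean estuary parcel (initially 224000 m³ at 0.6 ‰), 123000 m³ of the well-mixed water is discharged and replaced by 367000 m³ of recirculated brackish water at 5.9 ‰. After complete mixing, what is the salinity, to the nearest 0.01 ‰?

4.76 ‰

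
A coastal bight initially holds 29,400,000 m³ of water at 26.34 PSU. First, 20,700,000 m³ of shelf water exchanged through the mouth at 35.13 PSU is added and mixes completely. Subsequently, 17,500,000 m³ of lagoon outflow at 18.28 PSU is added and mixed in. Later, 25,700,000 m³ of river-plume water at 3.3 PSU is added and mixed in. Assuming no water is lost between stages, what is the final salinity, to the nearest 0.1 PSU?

20.4 PSU

Salt balance:
Initial salt = 29,400,000×26.34 = 774,396,000
After stage 1: salt = 774,396,000 + 20,700,000×35.13 = 1,501,587,000; volume = 50,100,000 m³; S = 29.972 PSU
After stage 2: salt = 1,501,587,000 + 17,500,000×18.28 = 1,821,487,000; volume = 67,600,000 m³; S = 26.945 PSU
After stage 3: salt = 1,821,487,000 + 25,700,000×3.3 = 1,906,297,000; volume = 93,300,000 m³
S = 1,906,297,000 / 93,300,000 = 20.4319 PSU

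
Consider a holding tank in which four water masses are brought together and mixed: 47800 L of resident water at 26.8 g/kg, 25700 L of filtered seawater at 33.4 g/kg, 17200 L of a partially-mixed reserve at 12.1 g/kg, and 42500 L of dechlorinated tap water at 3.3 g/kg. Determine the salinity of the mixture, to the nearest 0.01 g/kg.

18.68 g/kg

Weighted by volume,
salt = 47,800×26.8 + 25,700×33.4 + 17,200×12.1 + 42,500×3.3 = 1,281,040 + 858,380 + 208,120 + 140,250 = 2,487,790
volume = 47,800 + 25,700 + 17,200 + 42,500 = 133,200 L
S = 2,487,790 / 133,200 = 18.6771 g/kg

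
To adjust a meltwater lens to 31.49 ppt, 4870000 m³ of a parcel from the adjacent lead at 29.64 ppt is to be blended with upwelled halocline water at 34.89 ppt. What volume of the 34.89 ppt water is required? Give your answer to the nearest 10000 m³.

2650000 m³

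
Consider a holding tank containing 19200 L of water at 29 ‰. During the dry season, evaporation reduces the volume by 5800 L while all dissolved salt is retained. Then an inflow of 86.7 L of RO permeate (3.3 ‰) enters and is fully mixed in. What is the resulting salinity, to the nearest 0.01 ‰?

After evaporation: salt = 19,200×29 = 556,800; volume = 19,200 − 5,800 = 13,400 L
After mixing: salt = 556,800 + 86.7×3.3 = 557,086.11; volume = 13,400 + 86.7 = 13,486.7 L
S = 557,086.11 / 13,486.7 = 41.3063 ‰

41.31 ‰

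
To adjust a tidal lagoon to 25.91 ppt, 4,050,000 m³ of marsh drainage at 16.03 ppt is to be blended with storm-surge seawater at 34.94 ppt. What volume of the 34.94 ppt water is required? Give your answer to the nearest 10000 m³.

4430000 m³

Salt balance: 4,050,000×16.03 + V×34.94 = (4,050,000+V)×25.91
64,921,500 + 34.94V = 104,935,500 + 25.91V
40,014,000 = 9.03V
V = 4,431,229.24 m³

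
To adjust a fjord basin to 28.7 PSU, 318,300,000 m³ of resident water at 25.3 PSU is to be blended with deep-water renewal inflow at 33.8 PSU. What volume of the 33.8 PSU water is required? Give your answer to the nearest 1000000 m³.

Salt balance: 318,300,000×25.3 + V×33.8 = (318,300,000+V)×28.7
8,052,990,000 + 33.8V = 9,135,210,000 + 28.7V
1,082,220,000 = 5.1V
V = 212,200,000 m³

212000000 m³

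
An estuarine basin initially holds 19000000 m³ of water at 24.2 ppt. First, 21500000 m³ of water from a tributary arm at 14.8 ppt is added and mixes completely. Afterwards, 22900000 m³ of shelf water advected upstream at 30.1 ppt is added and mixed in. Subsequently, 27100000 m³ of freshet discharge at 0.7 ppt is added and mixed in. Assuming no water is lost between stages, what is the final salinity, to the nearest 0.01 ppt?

Conserving salt mass:
Initial salt = 19,000,000×24.2 = 459,800,000
After stage 1: salt = 459,800,000 + 21,500,000×14.8 = 778,000,000; volume = 40,500,000 m³; S = 19.21 ppt
After stage 2: salt = 778,000,000 + 22,900,000×30.1 = 1,467,290,000; volume = 63,400,000 m³; S = 23.143 ppt
After stage 3: salt = 1,467,290,000 + 27,100,000×0.7 = 1,486,260,000; volume = 90,500,000 m³
S = 1,486,260,000 / 90,500,000 = 16.4228 ppt

16.42 ppt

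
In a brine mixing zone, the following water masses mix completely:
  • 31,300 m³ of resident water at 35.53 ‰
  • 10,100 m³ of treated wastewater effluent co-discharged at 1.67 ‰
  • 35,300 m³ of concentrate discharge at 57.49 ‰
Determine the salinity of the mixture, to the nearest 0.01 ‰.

By conservation of dissolved salt,
salt = 31,300×35.53 + 10,100×1.67 + 35,300×57.49 = 1,112,089 + 16,867 + 2,029,397 = 3,158,353
volume = 31,300 + 10,100 + 35,300 = 76,700 m³
S = 3,158,353 / 76,700 = 41.178 ‰

41.18 ‰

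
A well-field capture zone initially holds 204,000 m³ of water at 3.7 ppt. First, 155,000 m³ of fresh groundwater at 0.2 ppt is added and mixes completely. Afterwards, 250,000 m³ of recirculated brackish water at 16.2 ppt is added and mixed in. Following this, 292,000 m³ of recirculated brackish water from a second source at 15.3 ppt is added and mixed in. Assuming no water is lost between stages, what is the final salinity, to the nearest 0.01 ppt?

10.33 ppt

Weighted by volume,
Initial salt = 204,000×3.7 = 754,800
After stage 1: salt = 754,800 + 155,000×0.2 = 785,800; volume = 359,000 m³; S = 2.189 ppt
After stage 2: salt = 785,800 + 250,000×16.2 = 4,835,800; volume = 609,000 m³; S = 7.941 ppt
After stage 3: salt = 4,835,800 + 292,000×15.3 = 9,303,400; volume = 901,000 m³
S = 9,303,400 / 901,000 = 10.3256 ppt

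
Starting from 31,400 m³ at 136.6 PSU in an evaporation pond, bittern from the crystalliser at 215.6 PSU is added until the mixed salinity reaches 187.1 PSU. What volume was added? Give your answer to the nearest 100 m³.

Salt balance: 31,400×136.6 + V×215.6 = (31,400+V)×187.1
4,289,240 + 215.6V = 5,874,940 + 187.1V
1,585,700 = 28.5V
V = 55,638.6 m³

55600 m³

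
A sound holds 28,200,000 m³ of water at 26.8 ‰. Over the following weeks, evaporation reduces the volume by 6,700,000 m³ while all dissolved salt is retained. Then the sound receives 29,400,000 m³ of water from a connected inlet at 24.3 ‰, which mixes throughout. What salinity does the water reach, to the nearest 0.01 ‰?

28.88 ‰

After evaporation: salt = 28,200,000×26.8 = 755,760,000; volume = 28,200,000 − 6,700,000 = 21,500,000 m³
After mixing: salt = 755,760,000 + 29,400,000×24.3 = 1,470,180,000; volume = 21,500,000 + 29,400,000 = 50,900,000 m³
S = 1,470,180,000 / 50,900,000 = 28.8837 ‰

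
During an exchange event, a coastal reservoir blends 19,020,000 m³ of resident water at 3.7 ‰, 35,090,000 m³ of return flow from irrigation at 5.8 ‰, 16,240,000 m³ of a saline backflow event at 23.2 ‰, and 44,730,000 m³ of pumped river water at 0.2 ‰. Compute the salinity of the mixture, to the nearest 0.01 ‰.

Weighted by volume,
salt = 19,020,000×3.7 + 35,090,000×5.8 + 16,240,000×23.2 + 44,730,000×0.2 = 70,374,000 + 203,522,000 + 376,768,000 + 8,946,000 = 659,610,000
volume = 19,020,000 + 35,090,000 + 16,240,000 + 44,730,000 = 115,080,000 m³
S = 659,610,000 / 115,080,000 = 5.7318 ‰

5.73 ‰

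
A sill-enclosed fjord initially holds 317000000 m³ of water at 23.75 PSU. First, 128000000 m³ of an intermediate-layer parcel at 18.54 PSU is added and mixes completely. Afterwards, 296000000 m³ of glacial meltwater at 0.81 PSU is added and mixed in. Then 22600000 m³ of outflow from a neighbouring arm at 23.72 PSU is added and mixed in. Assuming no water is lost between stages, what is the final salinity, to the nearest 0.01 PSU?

Weighted by volume,
Initial salt = 317,000,000×23.75 = 7,528,750,000
After stage 1: salt = 7,528,750,000 + 128,000,000×18.54 = 9,901,870,000; volume = 445,000,000 m³; S = 22.251 PSU
After stage 2: salt = 9,901,870,000 + 296,000,000×0.81 = 10,141,630,000; volume = 741,000,000 m³; S = 13.686 PSU
After stage 3: salt = 10,141,630,000 + 22,600,000×23.72 = 10,677,702,000; volume = 763,600,000 m³
S = 10,677,702,000 / 763,600,000 = 13.9834 PSU

13.98 PSU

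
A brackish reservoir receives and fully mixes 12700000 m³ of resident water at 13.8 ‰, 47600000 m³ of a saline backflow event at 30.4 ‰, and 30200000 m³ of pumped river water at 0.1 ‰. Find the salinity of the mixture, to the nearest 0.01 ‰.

17.96 ‰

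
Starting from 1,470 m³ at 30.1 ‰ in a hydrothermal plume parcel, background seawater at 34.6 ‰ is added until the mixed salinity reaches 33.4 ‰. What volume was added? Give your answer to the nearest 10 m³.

4040 m³

Salt balance: 1,470×30.1 + V×34.6 = (1,470+V)×33.4
44,247 + 34.6V = 49,098 + 33.4V
4,851 = 1.2V
V = 4,042.5 m³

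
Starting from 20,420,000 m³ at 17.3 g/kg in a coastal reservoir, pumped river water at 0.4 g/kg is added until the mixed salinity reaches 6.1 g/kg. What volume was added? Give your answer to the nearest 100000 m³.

Salt balance: 20,420,000×17.3 + V×0.4 = (20,420,000+V)×6.1
353,266,000 + 0.4V = 124,562,000 + 6.1V
228,704,000 = 5.7V
V = 40,123,508.77 m³

40100000 m³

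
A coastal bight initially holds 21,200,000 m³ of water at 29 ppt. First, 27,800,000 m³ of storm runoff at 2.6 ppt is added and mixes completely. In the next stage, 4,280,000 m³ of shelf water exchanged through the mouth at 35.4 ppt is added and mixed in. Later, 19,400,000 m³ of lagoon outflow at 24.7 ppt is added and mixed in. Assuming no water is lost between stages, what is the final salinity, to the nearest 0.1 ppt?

18.1 ppt

Mass of salt is conserved:
Initial salt = 21,200,000×29 = 614,800,000
After stage 1: salt = 614,800,000 + 27,800,000×2.6 = 687,080,000; volume = 49,000,000 m³; S = 14.022 ppt
After stage 2: salt = 687,080,000 + 4,280,000×35.4 = 838,592,000; volume = 53,280,000 m³; S = 15.739 ppt
After stage 3: salt = 838,592,000 + 19,400,000×24.7 = 1,317,772,000; volume = 72,680,000 m³
S = 1,317,772,000 / 72,680,000 = 18.1312 ppt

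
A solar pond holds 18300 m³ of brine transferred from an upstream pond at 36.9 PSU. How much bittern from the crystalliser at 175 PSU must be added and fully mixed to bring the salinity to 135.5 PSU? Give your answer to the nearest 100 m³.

45700 m³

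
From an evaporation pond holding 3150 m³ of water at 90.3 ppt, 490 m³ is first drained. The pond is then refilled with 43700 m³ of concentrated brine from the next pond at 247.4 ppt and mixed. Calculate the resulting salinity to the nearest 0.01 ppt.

Remaining after removal: 2,660 m³ at 90.3 ppt (salt = 240,198)
After addition: salt = 240,198 + 43,700×247.4 = 11,051,578; volume = 46,360 m³
S = 11,051,578 / 46,360 = 238.3861 ppt

238.39 ppt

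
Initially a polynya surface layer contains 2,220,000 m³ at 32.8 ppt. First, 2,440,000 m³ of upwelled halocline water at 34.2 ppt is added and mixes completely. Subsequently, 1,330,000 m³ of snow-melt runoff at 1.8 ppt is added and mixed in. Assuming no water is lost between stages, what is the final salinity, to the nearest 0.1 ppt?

26.5 ppt

Total salt / total volume:
Initial salt = 2,220,000×32.8 = 72,816,000
After stage 1: salt = 72,816,000 + 2,440,000×34.2 = 156,264,000; volume = 4,660,000 m³; S = 33.533 ppt
After stage 2: salt = 156,264,000 + 1,330,000×1.8 = 158,658,000; volume = 5,990,000 m³
S = 158,658,000 / 5,990,000 = 26.4871 ppt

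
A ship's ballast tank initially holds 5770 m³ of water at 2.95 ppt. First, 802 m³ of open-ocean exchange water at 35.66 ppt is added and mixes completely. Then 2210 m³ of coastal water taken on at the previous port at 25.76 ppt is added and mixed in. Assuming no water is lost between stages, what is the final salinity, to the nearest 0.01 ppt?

Mass of salt is conserved:
Initial salt = 5,770×2.95 = 17,021.5
After stage 1: salt = 17,021.5 + 802×35.66 = 45,620.82; volume = 6,572 m³; S = 6.942 ppt
After stage 2: salt = 45,620.82 + 2,210×25.76 = 102,550.42; volume = 8,782 m³
S = 102,550.42 / 8,782 = 11.6773 ppt

11.68 ppt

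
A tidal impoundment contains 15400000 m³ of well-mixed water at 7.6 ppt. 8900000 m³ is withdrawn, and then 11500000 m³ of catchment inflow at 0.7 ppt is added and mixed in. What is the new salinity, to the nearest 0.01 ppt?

3.19 ppt

Remaining after removal: 6,500,000 m³ at 7.6 ppt (salt = 49,400,000)
After addition: salt = 49,400,000 + 11,500,000×0.7 = 57,450,000; volume = 18,000,000 m³
S = 57,450,000 / 18,000,000 = 3.1917 ppt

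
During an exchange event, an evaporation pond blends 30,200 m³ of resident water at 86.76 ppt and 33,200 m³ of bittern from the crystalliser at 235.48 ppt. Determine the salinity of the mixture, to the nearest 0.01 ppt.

164.64 ppt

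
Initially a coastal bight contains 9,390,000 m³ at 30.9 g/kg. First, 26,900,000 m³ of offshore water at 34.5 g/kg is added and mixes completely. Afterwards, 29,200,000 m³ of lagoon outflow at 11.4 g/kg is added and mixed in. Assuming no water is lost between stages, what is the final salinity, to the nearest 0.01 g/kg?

23.68 g/kg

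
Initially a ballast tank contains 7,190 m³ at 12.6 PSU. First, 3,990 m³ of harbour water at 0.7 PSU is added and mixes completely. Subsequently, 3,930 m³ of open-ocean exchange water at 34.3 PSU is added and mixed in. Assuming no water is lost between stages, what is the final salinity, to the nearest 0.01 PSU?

15.10 PSU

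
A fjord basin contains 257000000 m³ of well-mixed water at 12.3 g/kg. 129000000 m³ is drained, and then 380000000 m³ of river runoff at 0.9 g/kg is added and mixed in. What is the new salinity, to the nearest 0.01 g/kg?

Remaining after removal: 128,000,000 m³ at 12.3 g/kg (salt = 1,574,400,000)
After addition: salt = 1,574,400,000 + 380,000,000×0.9 = 1,916,400,000; volume = 508,000,000 m³
S = 1,916,400,000 / 508,000,000 = 3.7724 g/kg

3.77 g/kg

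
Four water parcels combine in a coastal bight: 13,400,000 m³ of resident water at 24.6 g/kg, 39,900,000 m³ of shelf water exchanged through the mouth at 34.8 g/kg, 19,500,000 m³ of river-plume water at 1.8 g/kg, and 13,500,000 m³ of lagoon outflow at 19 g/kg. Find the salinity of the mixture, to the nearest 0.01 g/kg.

23.29 g/kg

Salt balance:
salt = 13,400,000×24.6 + 39,900,000×34.8 + 19,500,000×1.8 + 13,500,000×19 = 329,640,000 + 1,388,520,000 + 35,100,000 + 256,500,000 = 2,009,760,000
volume = 13,400,000 + 39,900,000 + 19,500,000 + 13,500,000 = 86,300,000 m³
S = 2,009,760,000 / 86,300,000 = 23.2881 g/kg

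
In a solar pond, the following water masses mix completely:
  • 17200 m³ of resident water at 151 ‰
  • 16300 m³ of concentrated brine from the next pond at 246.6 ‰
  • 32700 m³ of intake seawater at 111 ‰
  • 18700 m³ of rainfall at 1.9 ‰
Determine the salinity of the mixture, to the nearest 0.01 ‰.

By conservation of dissolved salt,
salt = 17,200×151 + 16,300×246.6 + 32,700×111 + 18,700×1.9 = 2,597,200 + 4,019,580 + 3,629,700 + 35,530 = 10,282,010
volume = 17,200 + 16,300 + 32,700 + 18,700 = 84,900 m³
S = 10,282,010 / 84,900 = 121.1073 ‰

121.11 ‰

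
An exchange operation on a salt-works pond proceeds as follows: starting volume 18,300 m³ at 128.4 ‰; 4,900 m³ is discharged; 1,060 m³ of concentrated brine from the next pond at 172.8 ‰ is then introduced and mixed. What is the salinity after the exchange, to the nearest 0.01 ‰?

Remaining after removal: 13,400 m³ at 128.4 ‰ (salt = 1,720,560)
After addition: salt = 1,720,560 + 1,060×172.8 = 1,903,728; volume = 14,460 m³
S = 1,903,728 / 14,460 = 131.6548 ‰

131.65 ‰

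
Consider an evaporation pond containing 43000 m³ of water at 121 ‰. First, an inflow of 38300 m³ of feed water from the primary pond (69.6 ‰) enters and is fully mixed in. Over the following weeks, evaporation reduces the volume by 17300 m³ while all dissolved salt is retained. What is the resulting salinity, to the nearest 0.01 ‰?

122.95 ‰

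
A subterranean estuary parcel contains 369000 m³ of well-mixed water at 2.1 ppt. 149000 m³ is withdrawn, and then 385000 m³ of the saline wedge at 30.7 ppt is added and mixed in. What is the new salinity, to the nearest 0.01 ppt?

20.30 ppt

Remaining after removal: 220,000 m³ at 2.1 ppt (salt = 462,000)
After addition: salt = 462,000 + 385,000×30.7 = 12,281,500; volume = 605,000 m³
S = 12,281,500 / 605,000 = 20.3 ppt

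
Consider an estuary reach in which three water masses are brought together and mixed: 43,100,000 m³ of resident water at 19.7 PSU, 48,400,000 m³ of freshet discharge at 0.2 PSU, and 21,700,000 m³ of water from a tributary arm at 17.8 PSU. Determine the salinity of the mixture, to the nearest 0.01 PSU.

11.00 PSU

Weighted by volume,
salt = 43,100,000×19.7 + 48,400,000×0.2 + 21,700,000×17.8 = 849,070,000 + 9,680,000 + 386,260,000 = 1,245,010,000
volume = 43,100,000 + 48,400,000 + 21,700,000 = 113,200,000 m³
S = 1,245,010,000 / 113,200,000 = 10.9983 PSU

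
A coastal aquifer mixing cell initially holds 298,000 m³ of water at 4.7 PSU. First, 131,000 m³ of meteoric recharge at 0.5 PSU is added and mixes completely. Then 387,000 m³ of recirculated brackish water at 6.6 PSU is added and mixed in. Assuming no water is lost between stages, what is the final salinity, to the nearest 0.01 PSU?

4.93 PSU

Conserving salt mass:
Initial salt = 298,000×4.7 = 1,400,600
After stage 1: salt = 1,400,600 + 131,000×0.5 = 1,466,100; volume = 429,000 m³; S = 3.417 PSU
After stage 2: salt = 1,466,100 + 387,000×6.6 = 4,020,300; volume = 816,000 m³
S = 4,020,300 / 816,000 = 4.9268 PSU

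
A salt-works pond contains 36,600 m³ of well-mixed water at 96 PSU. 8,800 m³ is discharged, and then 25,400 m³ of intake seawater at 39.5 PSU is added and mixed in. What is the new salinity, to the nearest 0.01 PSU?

69.02 PSU

Remaining after removal: 27,800 m³ at 96 PSU (salt = 2,668,800)
After addition: salt = 2,668,800 + 25,400×39.5 = 3,672,100; volume = 53,200 m³
S = 3,672,100 / 53,200 = 69.0244 PSU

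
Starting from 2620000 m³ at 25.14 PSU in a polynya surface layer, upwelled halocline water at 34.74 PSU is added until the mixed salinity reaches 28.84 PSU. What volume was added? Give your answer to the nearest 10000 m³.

1640000 m³

Salt balance: 2,620,000×25.14 + V×34.74 = (2,620,000+V)×28.84
65,866,800 + 34.74V = 75,560,800 + 28.84V
9,694,000 = 5.9V
V = 1,643,050.85 m³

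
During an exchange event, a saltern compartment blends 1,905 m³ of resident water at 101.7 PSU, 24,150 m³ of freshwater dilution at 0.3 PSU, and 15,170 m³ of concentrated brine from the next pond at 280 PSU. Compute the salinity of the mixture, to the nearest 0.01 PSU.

107.91 PSU

Salt balance:
salt = 1,905×101.7 + 24,150×0.3 + 15,170×280 = 193,738.5 + 7,245 + 4,247,600 = 4,448,583.5
volume = 1,905 + 24,150 + 15,170 = 41,225 m³
S = 4,448,583.5 / 41,225 = 107.9098 PSU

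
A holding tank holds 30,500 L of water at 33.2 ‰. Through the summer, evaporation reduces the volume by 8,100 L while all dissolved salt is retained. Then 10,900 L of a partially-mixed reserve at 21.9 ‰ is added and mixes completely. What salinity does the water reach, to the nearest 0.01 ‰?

After evaporation: salt = 30,500×33.2 = 1,012,600; volume = 30,500 − 8,100 = 22,400 L
After mixing: salt = 1,012,600 + 10,900×21.9 = 1,251,310; volume = 22,400 + 10,900 = 33,300 L
S = 1,251,310 / 33,300 = 37.5769 ‰

37.58 ‰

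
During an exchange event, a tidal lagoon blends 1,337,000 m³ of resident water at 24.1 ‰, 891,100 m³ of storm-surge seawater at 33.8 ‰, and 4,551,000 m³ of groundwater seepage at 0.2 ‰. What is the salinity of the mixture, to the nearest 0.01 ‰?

9.33 ‰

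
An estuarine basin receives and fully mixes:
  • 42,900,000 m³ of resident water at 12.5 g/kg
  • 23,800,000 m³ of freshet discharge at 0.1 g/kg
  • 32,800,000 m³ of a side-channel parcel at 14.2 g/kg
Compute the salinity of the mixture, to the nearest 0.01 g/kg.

Weighted by volume,
salt = 42,900,000×12.5 + 23,800,000×0.1 + 32,800,000×14.2 = 536,250,000 + 2,380,000 + 465,760,000 = 1,004,390,000
volume = 42,900,000 + 23,800,000 + 32,800,000 = 99,500,000 m³
S = 1,004,390,000 / 99,500,000 = 10.0944 g/kg

10.09 g/kg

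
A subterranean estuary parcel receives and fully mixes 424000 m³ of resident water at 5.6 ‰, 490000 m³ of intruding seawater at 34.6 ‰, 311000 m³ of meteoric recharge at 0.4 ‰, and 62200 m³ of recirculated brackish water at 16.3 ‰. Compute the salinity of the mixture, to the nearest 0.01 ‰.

15.90 ‰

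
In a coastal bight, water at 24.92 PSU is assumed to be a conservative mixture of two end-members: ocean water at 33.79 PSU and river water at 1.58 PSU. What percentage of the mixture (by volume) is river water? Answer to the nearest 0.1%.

Let f be the freshwater fraction. Salt balance per unit volume:
f×1.58 + (1−f)×33.79 = 24.92
f = (33.79 − 24.92) / (33.79 − 1.58) = 8.87/32.21 = 0.2754

27.5%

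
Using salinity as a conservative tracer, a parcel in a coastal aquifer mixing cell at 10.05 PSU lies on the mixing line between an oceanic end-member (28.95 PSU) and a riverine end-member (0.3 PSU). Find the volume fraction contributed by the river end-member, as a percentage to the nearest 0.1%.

Let f be the freshwater fraction. Salt balance per unit volume:
f×0.3 + (1−f)×28.95 = 10.05
f = (28.95 − 10.05) / (28.95 − 0.3) = 18.9/28.65 = 0.6597

66.0%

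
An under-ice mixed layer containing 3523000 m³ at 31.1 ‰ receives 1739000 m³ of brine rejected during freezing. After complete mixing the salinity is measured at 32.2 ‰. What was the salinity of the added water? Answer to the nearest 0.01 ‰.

34.43 ‰

Salt balance: 3,523,000×31.1 + 1,739,000×S = 5,262,000×32.2
109,565,300 + 1,739,000·S = 169,436,400
S = (169,436,400 − 109,565,300) / 1,739,000 = 34.4285 ‰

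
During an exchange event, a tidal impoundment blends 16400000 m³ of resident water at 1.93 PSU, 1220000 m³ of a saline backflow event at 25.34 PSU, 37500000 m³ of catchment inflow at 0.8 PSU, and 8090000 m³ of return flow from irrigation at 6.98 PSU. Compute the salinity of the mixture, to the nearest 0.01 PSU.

2.36 PSU

Conserving salt mass:
salt = 16,400,000×1.93 + 1,220,000×25.34 + 37,500,000×0.8 + 8,090,000×6.98 = 31,652,000 + 30,914,800 + 30,000,000 + 56,468,200 = 149,035,000
volume = 16,400,000 + 1,220,000 + 37,500,000 + 8,090,000 = 63,210,000 m³
S = 149,035,000 / 63,210,000 = 2.3578 PSU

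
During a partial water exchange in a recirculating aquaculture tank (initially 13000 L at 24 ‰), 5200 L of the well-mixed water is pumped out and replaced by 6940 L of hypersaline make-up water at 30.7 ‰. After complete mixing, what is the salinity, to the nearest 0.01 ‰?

27.15 ‰

Remaining after removal: 7,800 L at 24 ‰ (salt = 187,200)
After addition: salt = 187,200 + 6,940×30.7 = 400,258; volume = 14,740 L
S = 400,258 / 14,740 = 27.1545 ‰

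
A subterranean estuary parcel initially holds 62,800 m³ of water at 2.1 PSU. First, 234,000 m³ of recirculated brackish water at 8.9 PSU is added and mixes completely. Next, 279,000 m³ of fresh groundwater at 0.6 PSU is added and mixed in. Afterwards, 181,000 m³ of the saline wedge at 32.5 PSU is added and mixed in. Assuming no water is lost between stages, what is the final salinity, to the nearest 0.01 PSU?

Total salt / total volume:
Initial salt = 62,800×2.1 = 131,880
After stage 1: salt = 131,880 + 234,000×8.9 = 2,214,480; volume = 296,800 m³; S = 7.461 PSU
After stage 2: salt = 2,214,480 + 279,000×0.6 = 2,381,880; volume = 575,800 m³; S = 4.137 PSU
After stage 3: salt = 2,381,880 + 181,000×32.5 = 8,264,380; volume = 756,800 m³
S = 8,264,380 / 756,800 = 10.9202 PSU

10.92 PSU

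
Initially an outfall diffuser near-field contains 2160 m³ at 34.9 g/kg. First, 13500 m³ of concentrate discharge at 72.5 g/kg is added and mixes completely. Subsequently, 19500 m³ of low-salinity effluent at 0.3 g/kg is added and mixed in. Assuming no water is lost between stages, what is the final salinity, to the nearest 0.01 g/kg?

30.15 g/kg

Weighted by volume,
Initial salt = 2,160×34.9 = 75,384
After stage 1: salt = 75,384 + 13,500×72.5 = 1,054,134; volume = 15,660 m³; S = 67.314 g/kg
After stage 2: salt = 1,054,134 + 19,500×0.3 = 1,059,984; volume = 35,160 m³
S = 1,059,984 / 35,160 = 30.1474 g/kg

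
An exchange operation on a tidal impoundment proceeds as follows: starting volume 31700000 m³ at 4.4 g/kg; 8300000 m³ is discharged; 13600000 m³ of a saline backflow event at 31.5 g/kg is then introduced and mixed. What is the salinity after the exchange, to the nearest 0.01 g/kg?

14.36 g/kg

Remaining after removal: 23,400,000 m³ at 4.4 g/kg (salt = 102,960,000)
After addition: salt = 102,960,000 + 13,600,000×31.5 = 531,360,000; volume = 37,000,000 m³
S = 531,360,000 / 37,000,000 = 14.3611 g/kg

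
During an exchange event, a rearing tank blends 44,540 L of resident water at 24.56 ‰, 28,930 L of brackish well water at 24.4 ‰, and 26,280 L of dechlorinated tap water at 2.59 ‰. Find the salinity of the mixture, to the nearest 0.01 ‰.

18.73 ‰

Mass of salt is conserved:
salt = 44,540×24.56 + 28,930×24.4 + 26,280×2.59 = 1,093,902.4 + 705,892 + 68,065.2 = 1,867,859.6
volume = 44,540 + 28,930 + 26,280 = 99,750 L
S = 1,867,859.6 / 99,750 = 18.7254 ‰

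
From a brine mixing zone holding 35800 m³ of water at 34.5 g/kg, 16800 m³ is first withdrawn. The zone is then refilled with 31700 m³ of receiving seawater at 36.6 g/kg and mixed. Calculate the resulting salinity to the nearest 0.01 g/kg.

35.81 g/kg

Remaining after removal: 19,000 m³ at 34.5 g/kg (salt = 655,500)
After addition: salt = 655,500 + 31,700×36.6 = 1,815,720; volume = 50,700 m³
S = 1,815,720 / 50,700 = 35.813 g/kg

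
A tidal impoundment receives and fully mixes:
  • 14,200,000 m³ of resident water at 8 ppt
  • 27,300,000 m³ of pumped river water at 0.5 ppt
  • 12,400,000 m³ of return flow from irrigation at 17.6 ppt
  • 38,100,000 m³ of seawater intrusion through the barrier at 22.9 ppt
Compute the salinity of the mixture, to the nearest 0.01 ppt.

13.24 ppt

Salt balance:
salt = 14,200,000×8 + 27,300,000×0.5 + 12,400,000×17.6 + 38,100,000×22.9 = 113,600,000 + 13,650,000 + 218,240,000 + 872,490,000 = 1,217,980,000
volume = 14,200,000 + 27,300,000 + 12,400,000 + 38,100,000 = 92,000,000 m³
S = 1,217,980,000 / 92,000,000 = 13.2389 ppt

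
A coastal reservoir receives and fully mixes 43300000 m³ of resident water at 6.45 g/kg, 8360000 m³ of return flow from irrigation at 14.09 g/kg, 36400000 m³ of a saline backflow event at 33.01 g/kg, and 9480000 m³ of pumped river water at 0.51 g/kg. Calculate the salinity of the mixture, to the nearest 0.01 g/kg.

16.44 g/kg

Weighted by volume,
salt = 43,300,000×6.45 + 8,360,000×14.09 + 36,400,000×33.01 + 9,480,000×0.51 = 279,285,000 + 117,792,400 + 1,201,564,000 + 4,834,800 = 1,603,476,200
volume = 43,300,000 + 8,360,000 + 36,400,000 + 9,480,000 = 97,540,000 m³
S = 1,603,476,200 / 97,540,000 = 16.4392 g/kg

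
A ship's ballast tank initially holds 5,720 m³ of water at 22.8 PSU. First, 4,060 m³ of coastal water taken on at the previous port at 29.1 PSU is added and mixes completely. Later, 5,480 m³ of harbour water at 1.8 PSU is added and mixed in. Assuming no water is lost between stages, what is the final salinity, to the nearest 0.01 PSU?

By conservation of dissolved salt,
Initial salt = 5,720×22.8 = 130,416
After stage 1: salt = 130,416 + 4,060×29.1 = 248,562; volume = 9,780 m³; S = 25.415 PSU
After stage 2: salt = 248,562 + 5,480×1.8 = 258,426; volume = 15,260 m³
S = 258,426 / 15,260 = 16.9349 PSU

16.93 PSU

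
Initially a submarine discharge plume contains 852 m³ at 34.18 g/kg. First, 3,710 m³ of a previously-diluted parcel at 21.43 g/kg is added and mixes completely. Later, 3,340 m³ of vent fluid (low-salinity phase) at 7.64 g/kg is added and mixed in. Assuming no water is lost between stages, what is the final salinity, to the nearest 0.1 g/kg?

17.0 g/kg

By conservation of dissolved salt,
Initial salt = 852×34.18 = 29,121.36
After stage 1: salt = 29,121.36 + 3,710×21.43 = 108,626.66; volume = 4,562 m³; S = 23.811 g/kg
After stage 2: salt = 108,626.66 + 3,340×7.64 = 134,144.26; volume = 7,902 m³
S = 134,144.26 / 7,902 = 16.976 g/kg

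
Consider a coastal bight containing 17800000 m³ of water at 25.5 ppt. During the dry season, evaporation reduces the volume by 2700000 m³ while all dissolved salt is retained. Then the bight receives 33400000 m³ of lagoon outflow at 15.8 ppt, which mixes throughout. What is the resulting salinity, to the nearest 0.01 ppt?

After evaporation: salt = 17,800,000×25.5 = 453,900,000; volume = 17,800,000 − 2,700,000 = 15,100,000 m³
After mixing: salt = 453,900,000 + 33,400,000×15.8 = 981,620,000; volume = 15,100,000 + 33,400,000 = 48,500,000 m³
S = 981,620,000 / 48,500,000 = 20.2396 ppt

20.24 ppt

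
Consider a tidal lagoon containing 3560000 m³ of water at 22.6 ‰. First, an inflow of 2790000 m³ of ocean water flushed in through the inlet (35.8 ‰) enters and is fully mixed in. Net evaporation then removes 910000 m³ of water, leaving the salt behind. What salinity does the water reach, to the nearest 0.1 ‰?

After mixing: salt = 3,560,000×22.6 + 2,790,000×35.8 = 180,338,000; volume = 6,350,000 m³
After evaporation: salt unchanged = 180,338,000; volume = 6,350,000 − 910,000 = 5,440,000 m³
S = 180,338,000 / 5,440,000 = 33.1504 ‰

33.2 ‰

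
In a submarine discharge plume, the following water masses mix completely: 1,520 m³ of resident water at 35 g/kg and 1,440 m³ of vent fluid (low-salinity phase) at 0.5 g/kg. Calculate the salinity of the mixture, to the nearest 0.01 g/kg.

Total salt / total volume:
salt = 1,520×35 + 1,440×0.5 = 53,200 + 720 = 53,920
volume = 1,520 + 1,440 = 2,960 m³
S = 53,920 / 2,960 = 18.2162 g/kg

18.22 g/kg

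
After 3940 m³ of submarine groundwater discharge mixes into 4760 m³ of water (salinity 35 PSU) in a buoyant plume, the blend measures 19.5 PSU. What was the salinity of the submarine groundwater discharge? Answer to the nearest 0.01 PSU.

0.77 PSU

Salt balance: 4,760×35 + 3,940×S = 8,700×19.5
166,600 + 3,940·S = 169,650
S = (169,650 − 166,600) / 3,940 = 0.7741 PSU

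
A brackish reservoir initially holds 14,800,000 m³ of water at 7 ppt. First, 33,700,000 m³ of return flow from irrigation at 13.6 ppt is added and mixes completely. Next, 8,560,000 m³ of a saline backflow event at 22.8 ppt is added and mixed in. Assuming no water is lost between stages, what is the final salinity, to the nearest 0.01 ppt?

13.27 ppt

Conserving salt mass:
Initial salt = 14,800,000×7 = 103,600,000
After stage 1: salt = 103,600,000 + 33,700,000×13.6 = 561,920,000; volume = 48,500,000 m³; S = 11.586 ppt
After stage 2: salt = 561,920,000 + 8,560,000×22.8 = 757,088,000; volume = 57,060,000 m³
S = 757,088,000 / 57,060,000 = 13.2683 ppt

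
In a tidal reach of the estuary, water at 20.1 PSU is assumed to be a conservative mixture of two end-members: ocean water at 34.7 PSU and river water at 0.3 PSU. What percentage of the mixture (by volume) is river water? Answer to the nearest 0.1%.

42.4%

Let f be the freshwater fraction. Salt balance per unit volume:
f×0.3 + (1−f)×34.7 = 20.1
f = (34.7 − 20.1) / (34.7 − 0.3) = 14.6/34.4 = 0.4244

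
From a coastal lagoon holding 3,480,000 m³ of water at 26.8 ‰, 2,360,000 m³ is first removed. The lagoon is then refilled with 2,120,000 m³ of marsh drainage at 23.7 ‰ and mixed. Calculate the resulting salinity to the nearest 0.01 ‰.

24.77 ‰

Remaining after removal: 1,120,000 m³ at 26.8 ‰ (salt = 30,016,000)
After addition: salt = 30,016,000 + 2,120,000×23.7 = 80,260,000; volume = 3,240,000 m³
S = 80,260,000 / 3,240,000 = 24.7716 ‰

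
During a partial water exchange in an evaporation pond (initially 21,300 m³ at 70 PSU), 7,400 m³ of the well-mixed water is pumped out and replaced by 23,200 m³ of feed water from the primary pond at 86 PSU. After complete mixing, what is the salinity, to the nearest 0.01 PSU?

Remaining after removal: 13,900 m³ at 70 PSU (salt = 973,000)
After addition: salt = 973,000 + 23,200×86 = 2,968,200; volume = 37,100 m³
S = 2,968,200 / 37,100 = 80.0054 PSU

80.01 PSU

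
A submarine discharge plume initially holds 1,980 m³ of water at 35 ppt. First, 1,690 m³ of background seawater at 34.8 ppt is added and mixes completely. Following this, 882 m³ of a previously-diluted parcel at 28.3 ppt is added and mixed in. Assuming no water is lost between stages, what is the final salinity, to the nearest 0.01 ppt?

Salt balance:
Initial salt = 1,980×35 = 69,300
After stage 1: salt = 69,300 + 1,690×34.8 = 128,112; volume = 3,670 m³; S = 34.908 ppt
After stage 2: salt = 128,112 + 882×28.3 = 153,072.6; volume = 4,552 m³
S = 153,072.6 / 4,552 = 33.6275 ppt

33.63 ppt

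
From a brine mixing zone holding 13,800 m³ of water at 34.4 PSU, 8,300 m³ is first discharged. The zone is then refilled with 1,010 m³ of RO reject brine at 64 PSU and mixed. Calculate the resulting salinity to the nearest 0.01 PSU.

38.99 PSU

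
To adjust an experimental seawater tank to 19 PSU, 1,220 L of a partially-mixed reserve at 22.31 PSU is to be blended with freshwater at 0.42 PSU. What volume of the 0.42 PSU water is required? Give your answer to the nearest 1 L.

Salt balance: 1,220×22.31 + V×0.42 = (1,220+V)×19
27,218.2 + 0.42V = 23,180 + 19V
4,038.2 = 18.58V
V = 217.34 L

217 L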